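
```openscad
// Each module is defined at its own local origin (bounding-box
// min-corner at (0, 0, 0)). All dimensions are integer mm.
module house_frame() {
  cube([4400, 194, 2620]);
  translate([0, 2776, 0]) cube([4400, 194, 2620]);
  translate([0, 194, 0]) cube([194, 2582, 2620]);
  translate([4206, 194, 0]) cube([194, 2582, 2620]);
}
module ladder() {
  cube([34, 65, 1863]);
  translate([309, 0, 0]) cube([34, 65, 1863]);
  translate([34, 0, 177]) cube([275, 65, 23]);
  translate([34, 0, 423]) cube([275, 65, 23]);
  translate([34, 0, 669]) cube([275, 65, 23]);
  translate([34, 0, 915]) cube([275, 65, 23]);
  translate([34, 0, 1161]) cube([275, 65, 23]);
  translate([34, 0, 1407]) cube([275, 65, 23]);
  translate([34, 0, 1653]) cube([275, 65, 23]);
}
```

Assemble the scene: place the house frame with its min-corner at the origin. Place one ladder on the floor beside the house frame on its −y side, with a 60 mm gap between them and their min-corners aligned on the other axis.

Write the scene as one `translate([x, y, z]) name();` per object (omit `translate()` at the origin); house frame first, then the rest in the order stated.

house_frame();
translate([0, -125, 0]) ladder();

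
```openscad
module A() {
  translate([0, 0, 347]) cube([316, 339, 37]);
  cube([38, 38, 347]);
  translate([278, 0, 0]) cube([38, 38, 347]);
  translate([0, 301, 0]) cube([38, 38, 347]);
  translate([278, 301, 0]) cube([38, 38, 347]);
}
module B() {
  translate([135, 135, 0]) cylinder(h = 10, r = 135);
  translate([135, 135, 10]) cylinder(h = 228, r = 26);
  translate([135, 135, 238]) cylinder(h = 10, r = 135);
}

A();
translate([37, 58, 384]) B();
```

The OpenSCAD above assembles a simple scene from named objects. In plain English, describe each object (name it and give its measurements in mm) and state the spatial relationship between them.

A is a simple wooden stool: a rectangular seat 316 mm (x) by 339 mm (y), 37 mm thick, top face at z = 384 mm, on four square legs, each 38×38 mm in cross-section. The legs rest on z = 0, each flush with a corner of the seat.

B is a spool: two coaxial disc flanges of radius 135 mm and thickness 10 mm, joined by a core cylinder of radius 26 mm and height 228 mm. The lower flange rests on z = 0 and the three cylinders share a vertical axis.

The spool is on top of the stool.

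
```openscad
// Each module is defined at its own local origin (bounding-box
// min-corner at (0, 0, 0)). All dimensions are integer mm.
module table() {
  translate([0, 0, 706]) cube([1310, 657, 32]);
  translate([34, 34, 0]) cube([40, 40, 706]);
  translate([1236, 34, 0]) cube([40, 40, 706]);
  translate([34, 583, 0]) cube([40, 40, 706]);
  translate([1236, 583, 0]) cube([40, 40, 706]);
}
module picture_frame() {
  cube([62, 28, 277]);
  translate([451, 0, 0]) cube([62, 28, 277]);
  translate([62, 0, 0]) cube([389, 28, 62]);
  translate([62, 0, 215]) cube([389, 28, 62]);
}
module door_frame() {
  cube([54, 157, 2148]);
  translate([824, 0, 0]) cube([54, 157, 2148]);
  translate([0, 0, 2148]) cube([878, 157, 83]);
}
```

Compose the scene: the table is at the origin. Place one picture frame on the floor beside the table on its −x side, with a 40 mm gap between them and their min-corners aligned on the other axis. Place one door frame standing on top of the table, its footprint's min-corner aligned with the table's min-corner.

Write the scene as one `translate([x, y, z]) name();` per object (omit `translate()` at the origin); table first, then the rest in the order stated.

table();
translate([-553, 0, 0]) picture_frame();
translate([0, 0, 738]) door_frame();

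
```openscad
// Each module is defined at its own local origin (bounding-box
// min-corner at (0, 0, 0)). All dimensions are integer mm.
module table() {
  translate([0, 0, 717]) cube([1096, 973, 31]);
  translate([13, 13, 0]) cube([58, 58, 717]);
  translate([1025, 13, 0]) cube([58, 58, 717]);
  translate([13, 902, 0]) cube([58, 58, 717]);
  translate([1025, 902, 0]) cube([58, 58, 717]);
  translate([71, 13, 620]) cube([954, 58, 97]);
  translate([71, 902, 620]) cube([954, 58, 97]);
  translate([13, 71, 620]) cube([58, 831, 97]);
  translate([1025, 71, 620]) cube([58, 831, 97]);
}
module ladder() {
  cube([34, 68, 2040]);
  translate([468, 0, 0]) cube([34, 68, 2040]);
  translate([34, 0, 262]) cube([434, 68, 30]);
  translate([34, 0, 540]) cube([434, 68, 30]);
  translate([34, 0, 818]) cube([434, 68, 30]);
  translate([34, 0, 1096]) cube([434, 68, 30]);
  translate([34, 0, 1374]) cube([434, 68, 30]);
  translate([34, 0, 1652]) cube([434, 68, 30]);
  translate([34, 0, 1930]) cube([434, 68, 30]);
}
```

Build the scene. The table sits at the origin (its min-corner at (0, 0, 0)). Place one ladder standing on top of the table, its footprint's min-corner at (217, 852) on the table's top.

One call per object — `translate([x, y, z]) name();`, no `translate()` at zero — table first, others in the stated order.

table();
translate([217, 852, 748]) ladder();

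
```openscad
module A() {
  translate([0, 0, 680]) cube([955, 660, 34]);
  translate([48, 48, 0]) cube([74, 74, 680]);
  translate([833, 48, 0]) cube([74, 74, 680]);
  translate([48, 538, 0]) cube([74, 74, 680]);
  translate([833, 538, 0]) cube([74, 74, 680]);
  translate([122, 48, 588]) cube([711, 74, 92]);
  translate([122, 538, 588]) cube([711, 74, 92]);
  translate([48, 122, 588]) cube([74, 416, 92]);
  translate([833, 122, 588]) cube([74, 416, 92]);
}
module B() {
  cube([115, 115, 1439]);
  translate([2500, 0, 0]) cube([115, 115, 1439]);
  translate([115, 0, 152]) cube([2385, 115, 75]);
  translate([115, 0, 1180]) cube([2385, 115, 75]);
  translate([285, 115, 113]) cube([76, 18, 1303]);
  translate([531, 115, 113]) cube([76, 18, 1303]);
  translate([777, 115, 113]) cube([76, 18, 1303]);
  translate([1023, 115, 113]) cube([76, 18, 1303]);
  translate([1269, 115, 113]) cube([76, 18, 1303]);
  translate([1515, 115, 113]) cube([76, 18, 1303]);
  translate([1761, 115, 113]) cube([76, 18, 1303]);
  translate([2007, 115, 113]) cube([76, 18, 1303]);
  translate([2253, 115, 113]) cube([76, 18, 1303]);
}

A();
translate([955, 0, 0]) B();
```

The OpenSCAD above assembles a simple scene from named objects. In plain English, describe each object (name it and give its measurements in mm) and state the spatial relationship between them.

A is a table: top 955 mm (x) × 660 mm (y), 34 mm thick, upper face at z = 714 mm, on four 74×74 mm square legs, each inset 48 mm from the nearest pair of top edges, running from z = 0 to the bottom of the top. Four apron rails, 74 mm thick and 92 mm tall, run between adjacent legs with their top edges flush with the underside of the top and their outer faces flush with the legs' outer faces.

B is a fence section. Two 115×115 mm posts, 1439 mm tall, stand on the floor with a clear span of 2385 mm between their inner faces. Two horizontal rails of 115×75 mm section span the gap between the posts with their undersides at z = 152 mm and z = 1180 mm, flush with the posts' −y face. 9 pickets, each 76 mm wide, 18 mm thick and 1303 mm tall, are fixed to the +y face of the rails with their bottoms at z = 113 mm, evenly spaced across the span with equal gaps (rounded down to the nearest mm) at the −x end and between each pair — any rounding remainder accumulates at the +x end.

The fence section is against the table's +x side, with their −y faces flush.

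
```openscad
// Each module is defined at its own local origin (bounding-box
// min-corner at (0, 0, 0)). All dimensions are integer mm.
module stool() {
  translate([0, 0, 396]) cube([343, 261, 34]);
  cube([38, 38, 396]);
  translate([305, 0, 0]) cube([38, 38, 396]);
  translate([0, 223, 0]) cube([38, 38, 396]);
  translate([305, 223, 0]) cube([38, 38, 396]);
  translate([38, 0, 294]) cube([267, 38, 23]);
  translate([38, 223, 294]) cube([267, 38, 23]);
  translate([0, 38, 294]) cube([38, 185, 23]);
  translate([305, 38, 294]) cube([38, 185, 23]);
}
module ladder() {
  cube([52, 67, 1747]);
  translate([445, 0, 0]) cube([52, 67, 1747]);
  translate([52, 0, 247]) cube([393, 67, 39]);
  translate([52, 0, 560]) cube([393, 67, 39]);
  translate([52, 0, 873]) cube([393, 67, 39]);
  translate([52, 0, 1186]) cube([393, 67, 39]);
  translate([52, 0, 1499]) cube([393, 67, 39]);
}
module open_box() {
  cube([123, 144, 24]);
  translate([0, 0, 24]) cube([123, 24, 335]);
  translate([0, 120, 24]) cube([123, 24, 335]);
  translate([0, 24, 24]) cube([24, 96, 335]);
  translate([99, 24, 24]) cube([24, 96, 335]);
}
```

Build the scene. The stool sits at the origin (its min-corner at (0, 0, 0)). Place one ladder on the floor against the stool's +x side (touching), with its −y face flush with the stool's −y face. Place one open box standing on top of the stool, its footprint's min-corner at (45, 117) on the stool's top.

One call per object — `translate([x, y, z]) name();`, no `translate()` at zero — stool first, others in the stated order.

stool();
translate([343, 0, 0]) ladder();
translate([45, 117, 430]) open_box();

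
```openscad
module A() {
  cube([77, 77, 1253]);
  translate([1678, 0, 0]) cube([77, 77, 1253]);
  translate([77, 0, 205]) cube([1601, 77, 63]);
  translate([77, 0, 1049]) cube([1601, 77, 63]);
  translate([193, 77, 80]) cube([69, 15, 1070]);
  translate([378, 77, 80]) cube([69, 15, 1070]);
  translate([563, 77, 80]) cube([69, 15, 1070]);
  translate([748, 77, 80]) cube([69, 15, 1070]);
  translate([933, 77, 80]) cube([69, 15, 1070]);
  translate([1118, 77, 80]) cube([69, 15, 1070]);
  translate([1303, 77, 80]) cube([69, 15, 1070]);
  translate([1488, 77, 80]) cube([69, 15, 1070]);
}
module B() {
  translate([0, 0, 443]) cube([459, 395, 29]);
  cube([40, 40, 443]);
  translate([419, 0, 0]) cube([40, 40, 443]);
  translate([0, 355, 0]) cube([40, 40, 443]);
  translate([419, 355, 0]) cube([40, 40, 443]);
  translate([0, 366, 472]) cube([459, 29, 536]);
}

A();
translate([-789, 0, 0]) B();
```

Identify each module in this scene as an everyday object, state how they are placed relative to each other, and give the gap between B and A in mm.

The chair's nearest face is 330 mm from the fence section's −x face.

A is a fence section. B is a chair. The chair is on the floor beside the fence section on its −x side. The gap between the chair and the fence section is 330 mm.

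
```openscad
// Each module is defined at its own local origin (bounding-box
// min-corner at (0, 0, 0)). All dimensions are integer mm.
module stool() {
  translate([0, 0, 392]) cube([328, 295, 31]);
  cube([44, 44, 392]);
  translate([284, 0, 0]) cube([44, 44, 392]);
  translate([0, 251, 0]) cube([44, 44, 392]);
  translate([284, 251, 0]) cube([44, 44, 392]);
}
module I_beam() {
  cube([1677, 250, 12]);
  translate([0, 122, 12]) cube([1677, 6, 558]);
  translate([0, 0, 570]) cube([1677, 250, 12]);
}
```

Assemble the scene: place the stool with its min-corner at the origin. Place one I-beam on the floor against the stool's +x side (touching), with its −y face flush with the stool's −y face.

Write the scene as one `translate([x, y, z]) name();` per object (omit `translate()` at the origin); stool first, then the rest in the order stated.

stool();
translate([328, 0, 0]) I_beam();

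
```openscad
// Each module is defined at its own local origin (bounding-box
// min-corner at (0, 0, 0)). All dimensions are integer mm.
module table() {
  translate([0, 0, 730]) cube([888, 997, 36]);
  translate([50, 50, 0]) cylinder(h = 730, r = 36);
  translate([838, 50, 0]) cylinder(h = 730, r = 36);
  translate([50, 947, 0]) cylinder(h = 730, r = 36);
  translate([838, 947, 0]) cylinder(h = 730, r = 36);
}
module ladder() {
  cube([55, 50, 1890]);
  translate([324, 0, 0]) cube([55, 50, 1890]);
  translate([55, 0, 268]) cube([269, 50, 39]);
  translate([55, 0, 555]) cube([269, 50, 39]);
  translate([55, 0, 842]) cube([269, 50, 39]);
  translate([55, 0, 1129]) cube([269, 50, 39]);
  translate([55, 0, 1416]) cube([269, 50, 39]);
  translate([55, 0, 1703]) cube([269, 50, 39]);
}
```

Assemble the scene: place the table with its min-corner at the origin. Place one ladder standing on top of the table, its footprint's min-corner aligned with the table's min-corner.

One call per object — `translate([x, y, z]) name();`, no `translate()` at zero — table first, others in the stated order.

table();
translate([0, 0, 766]) ladder();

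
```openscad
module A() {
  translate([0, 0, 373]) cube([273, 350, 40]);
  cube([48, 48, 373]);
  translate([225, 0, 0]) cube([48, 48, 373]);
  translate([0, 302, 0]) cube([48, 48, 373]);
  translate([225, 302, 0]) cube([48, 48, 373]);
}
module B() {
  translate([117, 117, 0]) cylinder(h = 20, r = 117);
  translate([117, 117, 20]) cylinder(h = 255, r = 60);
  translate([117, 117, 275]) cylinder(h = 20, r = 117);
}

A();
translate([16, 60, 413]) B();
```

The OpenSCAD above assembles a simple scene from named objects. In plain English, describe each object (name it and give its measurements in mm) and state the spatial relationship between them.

A is a simple wooden stool: a rectangular seat 273 mm (x) by 350 mm (y), 40 mm thick, top face at z = 413 mm, on four square legs, each 48×48 mm in cross-section. The legs rest on z = 0, each flush with a corner of the seat.

B is a spool: two coaxial disc flanges of radius 117 mm and thickness 20 mm, joined by a core cylinder of radius 60 mm and height 255 mm. The lower flange rests on z = 0 and the three cylinders share a vertical axis.

The spool is on top of the stool.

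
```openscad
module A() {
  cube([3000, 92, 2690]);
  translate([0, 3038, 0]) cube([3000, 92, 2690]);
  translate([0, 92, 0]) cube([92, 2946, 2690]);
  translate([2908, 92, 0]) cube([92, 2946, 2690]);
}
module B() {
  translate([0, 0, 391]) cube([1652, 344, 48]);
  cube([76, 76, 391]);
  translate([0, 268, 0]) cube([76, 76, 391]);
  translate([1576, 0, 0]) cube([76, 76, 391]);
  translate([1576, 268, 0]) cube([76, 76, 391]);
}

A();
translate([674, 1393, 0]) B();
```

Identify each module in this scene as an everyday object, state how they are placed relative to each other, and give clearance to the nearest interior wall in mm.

A is a house frame. B is a bench. The bench sits inside the house frame, centred. The clearance to the nearest interior wall is 582 mm.

Clearances: x = 582, y = 1301; minimum 582 mm.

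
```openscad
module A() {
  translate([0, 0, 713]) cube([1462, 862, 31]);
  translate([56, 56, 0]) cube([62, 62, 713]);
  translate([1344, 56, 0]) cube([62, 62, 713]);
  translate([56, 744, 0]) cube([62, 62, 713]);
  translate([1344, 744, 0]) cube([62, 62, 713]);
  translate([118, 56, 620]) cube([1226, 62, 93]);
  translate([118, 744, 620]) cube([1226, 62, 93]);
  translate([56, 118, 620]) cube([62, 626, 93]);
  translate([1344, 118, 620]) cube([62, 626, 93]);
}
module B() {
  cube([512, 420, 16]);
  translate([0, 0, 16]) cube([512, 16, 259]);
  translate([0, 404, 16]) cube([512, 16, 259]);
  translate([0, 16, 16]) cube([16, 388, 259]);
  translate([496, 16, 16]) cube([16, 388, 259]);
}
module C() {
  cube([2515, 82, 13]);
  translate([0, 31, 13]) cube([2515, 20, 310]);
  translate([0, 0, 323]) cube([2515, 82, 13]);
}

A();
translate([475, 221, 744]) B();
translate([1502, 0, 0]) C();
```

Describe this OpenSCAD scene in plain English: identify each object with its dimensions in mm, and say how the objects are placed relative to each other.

A is a table with a 1462×862 mm rectangular top, 31 mm thick, top surface at z = 744 mm, supported by four 62×62 mm square legs, each inset 56 mm from the nearest pair of top edges, running from the floor. Four apron rails, 62 mm thick and 93 mm tall, run between adjacent legs with their top edges flush with the underside of the top and their outer faces flush with the legs' outer faces.

B is an open-topped rectangular box: outside dimensions 512×420×275 mm, with a uniform wall and base thickness of 16 mm. The base is a full 512×420 slab on the floor; four walls sit on top of the base. The front and back walls (the −y and +y sides) span the full width; the two side walls fit between them.

C is an I-beam lying along x, 2515 mm long. Overall section height 336 mm. Two flanges 82 mm wide (y) and 13 mm thick, one on the floor and one at the top; a web 20 mm thick runs between them, centred on the flange width.

The open box is on top of the table, centred. The I-beam is on the floor beside the table on its +x side.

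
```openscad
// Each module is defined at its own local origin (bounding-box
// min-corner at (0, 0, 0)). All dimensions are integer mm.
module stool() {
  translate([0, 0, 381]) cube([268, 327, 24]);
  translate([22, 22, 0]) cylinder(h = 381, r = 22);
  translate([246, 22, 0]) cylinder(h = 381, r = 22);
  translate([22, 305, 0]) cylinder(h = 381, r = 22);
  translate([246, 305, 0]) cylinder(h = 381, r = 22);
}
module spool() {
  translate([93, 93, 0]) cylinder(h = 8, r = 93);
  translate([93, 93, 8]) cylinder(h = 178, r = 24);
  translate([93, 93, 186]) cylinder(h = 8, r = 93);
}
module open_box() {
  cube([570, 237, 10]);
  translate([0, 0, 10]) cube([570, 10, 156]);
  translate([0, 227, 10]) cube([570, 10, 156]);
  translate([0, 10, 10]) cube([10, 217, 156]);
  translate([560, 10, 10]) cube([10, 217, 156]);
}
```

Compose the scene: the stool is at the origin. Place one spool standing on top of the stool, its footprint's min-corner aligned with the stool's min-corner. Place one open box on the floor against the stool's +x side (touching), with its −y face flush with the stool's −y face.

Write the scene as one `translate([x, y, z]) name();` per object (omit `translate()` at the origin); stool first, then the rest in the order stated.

stool();
translate([0, 0, 405]) spool();
translate([268, 0, 0]) open_box();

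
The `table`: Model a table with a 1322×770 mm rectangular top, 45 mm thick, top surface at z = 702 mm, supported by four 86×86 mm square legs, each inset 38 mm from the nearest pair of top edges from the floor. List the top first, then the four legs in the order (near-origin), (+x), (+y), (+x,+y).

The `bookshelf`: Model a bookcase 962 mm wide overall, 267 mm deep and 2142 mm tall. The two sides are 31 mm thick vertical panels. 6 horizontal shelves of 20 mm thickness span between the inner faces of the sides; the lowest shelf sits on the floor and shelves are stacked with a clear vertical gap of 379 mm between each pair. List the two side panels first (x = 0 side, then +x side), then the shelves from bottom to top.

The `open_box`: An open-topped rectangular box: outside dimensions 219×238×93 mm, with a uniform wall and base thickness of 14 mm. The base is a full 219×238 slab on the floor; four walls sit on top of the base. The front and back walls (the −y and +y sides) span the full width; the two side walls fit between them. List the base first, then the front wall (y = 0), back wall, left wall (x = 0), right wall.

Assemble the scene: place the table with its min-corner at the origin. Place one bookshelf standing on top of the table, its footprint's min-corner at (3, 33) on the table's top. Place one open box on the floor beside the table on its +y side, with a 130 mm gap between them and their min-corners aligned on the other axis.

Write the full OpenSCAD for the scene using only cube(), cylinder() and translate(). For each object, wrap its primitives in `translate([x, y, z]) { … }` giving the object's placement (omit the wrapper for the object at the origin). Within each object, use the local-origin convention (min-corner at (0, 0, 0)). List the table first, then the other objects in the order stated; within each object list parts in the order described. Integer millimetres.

translate([0, 0, 657]) cube([1322, 770, 45]);
translate([38, 38, 0]) cube([86, 86, 657]);
translate([1198, 38, 0]) cube([86, 86, 657]);
translate([38, 646, 0]) cube([86, 86, 657]);
translate([1198, 646, 0]) cube([86, 86, 657]);
translate([3, 33, 702]) {
  cube([31, 267, 2142]);
  translate([931, 0, 0]) cube([31, 267, 2142]);
  translate([31, 0, 0]) cube([900, 267, 20]);
  translate([31, 0, 399]) cube([900, 267, 20]);
  translate([31, 0, 798]) cube([900, 267, 20]);
  translate([31, 0, 1197]) cube([900, 267, 20]);
  translate([31, 0, 1596]) cube([900, 267, 20]);
  translate([31, 0, 1995]) cube([900, 267, 20]);
}
translate([0, 900, 0]) {
  cube([219, 238, 14]);
  translate([0, 0, 14]) cube([219, 14, 79]);
  translate([0, 224, 14]) cube([219, 14, 79]);
  translate([0, 14, 14]) cube([14, 210, 79]);
  translate([205, 14, 14]) cube([14, 210, 79]);
}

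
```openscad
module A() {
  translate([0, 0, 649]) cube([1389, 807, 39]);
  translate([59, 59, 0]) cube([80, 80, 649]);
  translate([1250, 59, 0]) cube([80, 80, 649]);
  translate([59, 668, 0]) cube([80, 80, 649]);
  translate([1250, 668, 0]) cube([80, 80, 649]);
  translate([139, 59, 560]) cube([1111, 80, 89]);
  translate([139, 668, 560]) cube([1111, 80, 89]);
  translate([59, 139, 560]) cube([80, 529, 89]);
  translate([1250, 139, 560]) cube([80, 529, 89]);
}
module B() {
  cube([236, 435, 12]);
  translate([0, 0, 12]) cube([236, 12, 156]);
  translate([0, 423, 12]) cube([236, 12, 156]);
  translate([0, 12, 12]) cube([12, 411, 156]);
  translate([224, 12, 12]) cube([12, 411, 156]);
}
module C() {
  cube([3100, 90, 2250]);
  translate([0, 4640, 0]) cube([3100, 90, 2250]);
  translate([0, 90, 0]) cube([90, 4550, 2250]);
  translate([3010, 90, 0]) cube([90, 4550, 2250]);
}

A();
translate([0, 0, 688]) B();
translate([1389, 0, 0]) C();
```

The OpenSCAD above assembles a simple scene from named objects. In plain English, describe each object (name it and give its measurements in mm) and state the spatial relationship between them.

A is a table with a 1389×807 mm rectangular top, 39 mm thick, top surface at z = 688 mm, supported by four 80×80 mm square legs, each inset 59 mm from the nearest pair of top edges, running from the floor. Four apron rails, 80 mm thick and 89 mm tall, run between adjacent legs with their top edges flush with the underside of the top and their outer faces flush with the legs' outer faces.

B is an open storage box with external size 236×435×168 mm and wall thickness 12 mm (the base is also 12 mm thick). The base covers the whole footprint; the four walls stand on the base, with the y-facing walls full-width and the x-facing walls fitting between their inner faces.

C is a box-shaped house frame (walls only): outside footprint 3100×4730 mm, wall height 2250 mm, wall thickness 90 mm. The two y-facing walls run the full x-width; the two x-facing walls fit between the inner faces of the y-facing walls.

The open box is on top of the table. The house frame is against the table's +x side, with their −y faces flush.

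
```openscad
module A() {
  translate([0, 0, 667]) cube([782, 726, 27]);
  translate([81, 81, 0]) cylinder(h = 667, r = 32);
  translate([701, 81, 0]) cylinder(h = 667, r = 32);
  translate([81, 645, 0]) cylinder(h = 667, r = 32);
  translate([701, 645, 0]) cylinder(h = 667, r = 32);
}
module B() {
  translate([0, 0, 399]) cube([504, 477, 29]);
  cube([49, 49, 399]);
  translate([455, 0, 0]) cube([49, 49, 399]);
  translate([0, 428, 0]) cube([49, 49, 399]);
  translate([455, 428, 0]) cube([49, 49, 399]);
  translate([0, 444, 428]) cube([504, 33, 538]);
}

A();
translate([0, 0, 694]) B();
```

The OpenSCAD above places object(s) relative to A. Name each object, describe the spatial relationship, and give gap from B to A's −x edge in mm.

The chair's min-x is at 0; the table's min-x is 0; gap = 0 mm.

A is a table. B is a chair. The chair is on top of the table. The gap from the chair to the table's −x edge is 0 mm.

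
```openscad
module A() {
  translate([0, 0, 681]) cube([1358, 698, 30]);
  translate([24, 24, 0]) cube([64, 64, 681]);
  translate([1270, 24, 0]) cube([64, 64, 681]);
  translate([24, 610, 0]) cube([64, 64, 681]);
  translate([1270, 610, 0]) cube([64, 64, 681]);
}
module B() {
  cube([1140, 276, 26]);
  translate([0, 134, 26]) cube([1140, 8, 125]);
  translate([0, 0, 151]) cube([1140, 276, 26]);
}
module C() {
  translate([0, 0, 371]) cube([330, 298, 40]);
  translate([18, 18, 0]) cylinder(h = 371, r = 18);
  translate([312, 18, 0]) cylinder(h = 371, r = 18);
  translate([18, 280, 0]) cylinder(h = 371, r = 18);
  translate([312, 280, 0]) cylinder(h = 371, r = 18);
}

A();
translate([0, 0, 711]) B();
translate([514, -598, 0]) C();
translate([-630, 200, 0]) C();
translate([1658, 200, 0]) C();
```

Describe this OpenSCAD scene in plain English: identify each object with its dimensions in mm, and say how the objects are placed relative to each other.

A is a table: top 1358 mm (x) × 698 mm (y), 30 mm thick, upper face at z = 711 mm, on four 64×64 mm square legs, each inset 24 mm from the nearest pair of top edges, running from z = 0 to the bottom of the top.

B is an I-beam lying along x, 1140 mm long. Overall section height 177 mm. Two flanges 276 mm wide (y) and 26 mm thick, one on the floor and one at the top; a web 8 mm thick runs between them, centred on the flange width.

C is a four-legged stool. The seat is a 330×298×40 mm slab whose top surface is at z = 411 mm; four round legs, each 36 mm in diameter, run from the floor (z = 0) to the underside of the seat, each leg's axis is inset half a diameter from the nearest pair of seat edges (so the leg's bounding box is flush with the corner).

The I-beam is on top of the table. Three stools sit around the table at the −y, −x, +x sides.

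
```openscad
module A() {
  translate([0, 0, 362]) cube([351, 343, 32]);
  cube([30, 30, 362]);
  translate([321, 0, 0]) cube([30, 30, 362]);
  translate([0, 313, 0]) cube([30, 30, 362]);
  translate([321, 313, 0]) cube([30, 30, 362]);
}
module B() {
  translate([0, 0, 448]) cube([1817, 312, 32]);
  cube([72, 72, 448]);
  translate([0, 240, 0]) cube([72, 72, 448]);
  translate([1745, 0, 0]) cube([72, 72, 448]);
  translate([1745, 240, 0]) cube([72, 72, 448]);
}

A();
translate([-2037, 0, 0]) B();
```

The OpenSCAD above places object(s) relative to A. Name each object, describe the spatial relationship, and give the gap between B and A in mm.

A is a stool. B is a bench. The bench is on the floor beside the stool on its −x side. The gap between the bench and the stool is 220 mm.

The bench's nearest face is 220 mm from the stool's −x face.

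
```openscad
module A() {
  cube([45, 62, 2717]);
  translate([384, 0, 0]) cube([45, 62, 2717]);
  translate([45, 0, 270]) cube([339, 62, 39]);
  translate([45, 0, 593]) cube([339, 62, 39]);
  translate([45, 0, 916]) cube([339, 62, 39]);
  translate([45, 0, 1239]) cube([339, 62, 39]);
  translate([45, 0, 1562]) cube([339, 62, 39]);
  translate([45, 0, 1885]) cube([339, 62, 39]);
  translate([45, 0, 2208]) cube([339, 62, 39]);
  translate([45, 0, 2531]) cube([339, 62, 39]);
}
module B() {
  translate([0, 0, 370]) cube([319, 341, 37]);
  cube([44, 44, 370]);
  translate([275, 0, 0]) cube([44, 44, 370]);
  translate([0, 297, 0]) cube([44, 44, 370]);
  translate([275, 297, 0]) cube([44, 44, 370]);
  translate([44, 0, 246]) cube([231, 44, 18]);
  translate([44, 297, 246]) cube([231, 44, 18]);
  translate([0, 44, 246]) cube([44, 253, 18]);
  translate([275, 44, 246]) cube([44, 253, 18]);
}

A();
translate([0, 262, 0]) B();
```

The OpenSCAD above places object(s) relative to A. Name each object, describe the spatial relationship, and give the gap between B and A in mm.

A is a ladder. B is a stool. The stool is on the floor beside the ladder on its +y side. The gap between the stool and the ladder is 200 mm.

The stool's nearest face is 200 mm from the ladder's +y face.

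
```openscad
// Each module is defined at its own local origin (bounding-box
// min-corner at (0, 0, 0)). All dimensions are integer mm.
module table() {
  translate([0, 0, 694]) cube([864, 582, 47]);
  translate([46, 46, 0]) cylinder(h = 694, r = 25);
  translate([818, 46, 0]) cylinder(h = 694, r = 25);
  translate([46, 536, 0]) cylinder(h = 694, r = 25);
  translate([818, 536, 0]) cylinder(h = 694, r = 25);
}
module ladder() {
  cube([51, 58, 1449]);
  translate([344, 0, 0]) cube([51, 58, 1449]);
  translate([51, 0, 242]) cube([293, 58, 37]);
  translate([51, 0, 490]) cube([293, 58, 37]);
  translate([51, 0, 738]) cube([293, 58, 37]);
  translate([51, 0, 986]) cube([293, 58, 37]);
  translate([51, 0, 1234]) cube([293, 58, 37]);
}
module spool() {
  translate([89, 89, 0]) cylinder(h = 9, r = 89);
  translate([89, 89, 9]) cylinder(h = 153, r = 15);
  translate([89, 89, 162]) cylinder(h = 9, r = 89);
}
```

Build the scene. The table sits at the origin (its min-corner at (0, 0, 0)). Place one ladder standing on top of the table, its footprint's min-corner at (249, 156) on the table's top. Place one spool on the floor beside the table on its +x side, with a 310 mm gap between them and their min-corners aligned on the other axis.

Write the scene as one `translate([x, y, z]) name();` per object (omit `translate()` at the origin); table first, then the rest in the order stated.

table();
translate([249, 156, 741]) ladder();
translate([1174, 0, 0]) spool();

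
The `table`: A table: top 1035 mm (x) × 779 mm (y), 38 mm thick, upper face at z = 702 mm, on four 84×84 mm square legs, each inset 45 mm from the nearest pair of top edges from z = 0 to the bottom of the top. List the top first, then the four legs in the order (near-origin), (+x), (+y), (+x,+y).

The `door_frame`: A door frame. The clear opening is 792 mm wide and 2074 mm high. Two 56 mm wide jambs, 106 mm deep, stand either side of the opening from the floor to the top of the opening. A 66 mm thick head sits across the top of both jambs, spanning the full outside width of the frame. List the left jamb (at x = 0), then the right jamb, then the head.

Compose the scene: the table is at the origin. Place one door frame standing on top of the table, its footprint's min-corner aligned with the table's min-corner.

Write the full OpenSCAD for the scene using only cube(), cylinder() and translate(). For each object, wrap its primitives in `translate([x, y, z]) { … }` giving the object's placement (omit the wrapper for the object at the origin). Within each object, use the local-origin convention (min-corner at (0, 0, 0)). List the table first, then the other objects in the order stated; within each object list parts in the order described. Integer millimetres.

translate([0, 0, 664]) cube([1035, 779, 38]);
translate([45, 45, 0]) cube([84, 84, 664]);
translate([906, 45, 0]) cube([84, 84, 664]);
translate([45, 650, 0]) cube([84, 84, 664]);
translate([906, 650, 0]) cube([84, 84, 664]);
translate([0, 0, 702]) {
  cube([56, 106, 2074]);
  translate([848, 0, 0]) cube([56, 106, 2074]);
  translate([0, 0, 2074]) cube([904, 106, 66]);
}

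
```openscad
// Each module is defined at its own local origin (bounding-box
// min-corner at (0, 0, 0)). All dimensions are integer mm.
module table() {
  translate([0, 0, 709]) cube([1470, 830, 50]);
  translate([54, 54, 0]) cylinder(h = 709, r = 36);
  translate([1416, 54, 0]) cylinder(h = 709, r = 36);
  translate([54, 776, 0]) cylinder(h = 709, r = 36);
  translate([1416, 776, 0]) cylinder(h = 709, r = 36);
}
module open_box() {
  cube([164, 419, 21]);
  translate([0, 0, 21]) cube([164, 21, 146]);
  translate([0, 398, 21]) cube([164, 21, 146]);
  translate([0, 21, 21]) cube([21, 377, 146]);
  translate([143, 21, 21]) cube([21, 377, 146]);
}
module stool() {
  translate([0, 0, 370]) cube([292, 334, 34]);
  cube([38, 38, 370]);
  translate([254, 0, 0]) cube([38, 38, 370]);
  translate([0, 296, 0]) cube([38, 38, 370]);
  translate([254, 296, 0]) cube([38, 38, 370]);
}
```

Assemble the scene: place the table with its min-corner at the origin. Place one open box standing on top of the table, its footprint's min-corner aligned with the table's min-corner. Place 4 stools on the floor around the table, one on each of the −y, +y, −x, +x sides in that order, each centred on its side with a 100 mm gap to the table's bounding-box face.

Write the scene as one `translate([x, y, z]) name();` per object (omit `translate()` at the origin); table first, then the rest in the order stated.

table();
translate([0, 0, 759]) open_box();
translate([589, -434, 0]) stool();
translate([589, 930, 0]) stool();
translate([-392, 248, 0]) stool();
translate([1570, 248, 0]) stool();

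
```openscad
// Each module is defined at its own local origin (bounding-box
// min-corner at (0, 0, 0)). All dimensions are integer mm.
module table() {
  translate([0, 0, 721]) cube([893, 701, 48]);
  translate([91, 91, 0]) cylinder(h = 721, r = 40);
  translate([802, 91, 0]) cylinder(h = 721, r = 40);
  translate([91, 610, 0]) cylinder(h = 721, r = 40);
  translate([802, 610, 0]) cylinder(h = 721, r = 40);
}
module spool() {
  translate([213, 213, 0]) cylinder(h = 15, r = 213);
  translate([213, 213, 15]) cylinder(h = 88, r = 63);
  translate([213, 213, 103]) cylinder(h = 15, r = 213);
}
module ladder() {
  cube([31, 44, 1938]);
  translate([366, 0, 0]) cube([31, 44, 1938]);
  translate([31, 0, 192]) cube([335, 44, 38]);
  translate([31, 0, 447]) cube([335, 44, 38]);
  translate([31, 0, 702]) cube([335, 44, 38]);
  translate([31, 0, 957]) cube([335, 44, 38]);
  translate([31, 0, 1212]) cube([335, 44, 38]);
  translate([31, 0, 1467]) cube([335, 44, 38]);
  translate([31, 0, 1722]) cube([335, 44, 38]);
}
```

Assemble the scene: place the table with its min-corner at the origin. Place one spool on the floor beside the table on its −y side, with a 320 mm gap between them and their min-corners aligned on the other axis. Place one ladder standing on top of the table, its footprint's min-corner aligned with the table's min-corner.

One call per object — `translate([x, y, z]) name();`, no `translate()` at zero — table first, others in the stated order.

table();
translate([0, -746, 0]) spool();
translate([0, 0, 769]) ladder();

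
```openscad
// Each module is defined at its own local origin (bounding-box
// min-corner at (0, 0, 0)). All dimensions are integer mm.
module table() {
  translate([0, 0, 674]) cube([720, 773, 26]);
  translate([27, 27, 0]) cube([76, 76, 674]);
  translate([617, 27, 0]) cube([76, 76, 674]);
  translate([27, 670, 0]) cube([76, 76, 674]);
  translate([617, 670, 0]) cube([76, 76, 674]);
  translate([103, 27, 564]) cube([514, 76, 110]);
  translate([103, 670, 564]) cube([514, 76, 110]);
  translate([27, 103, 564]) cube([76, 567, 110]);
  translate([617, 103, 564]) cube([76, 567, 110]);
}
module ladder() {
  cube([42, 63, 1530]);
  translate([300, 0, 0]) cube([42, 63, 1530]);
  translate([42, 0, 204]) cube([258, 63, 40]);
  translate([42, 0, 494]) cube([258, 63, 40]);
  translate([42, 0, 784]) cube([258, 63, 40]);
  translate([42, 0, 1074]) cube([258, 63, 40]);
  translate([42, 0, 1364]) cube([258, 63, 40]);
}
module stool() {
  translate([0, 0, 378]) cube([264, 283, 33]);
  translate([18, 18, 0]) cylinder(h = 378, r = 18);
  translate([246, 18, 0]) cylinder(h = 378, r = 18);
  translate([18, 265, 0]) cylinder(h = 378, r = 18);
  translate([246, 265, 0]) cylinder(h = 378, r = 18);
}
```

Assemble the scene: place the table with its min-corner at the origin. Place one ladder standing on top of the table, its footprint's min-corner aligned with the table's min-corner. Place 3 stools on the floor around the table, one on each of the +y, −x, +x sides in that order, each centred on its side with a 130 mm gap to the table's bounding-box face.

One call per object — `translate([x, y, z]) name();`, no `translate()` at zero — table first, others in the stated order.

table();
translate([0, 0, 700]) ladder();
translate([228, 903, 0]) stool();
translate([-394, 245, 0]) stool();
translate([850, 245, 0]) stool();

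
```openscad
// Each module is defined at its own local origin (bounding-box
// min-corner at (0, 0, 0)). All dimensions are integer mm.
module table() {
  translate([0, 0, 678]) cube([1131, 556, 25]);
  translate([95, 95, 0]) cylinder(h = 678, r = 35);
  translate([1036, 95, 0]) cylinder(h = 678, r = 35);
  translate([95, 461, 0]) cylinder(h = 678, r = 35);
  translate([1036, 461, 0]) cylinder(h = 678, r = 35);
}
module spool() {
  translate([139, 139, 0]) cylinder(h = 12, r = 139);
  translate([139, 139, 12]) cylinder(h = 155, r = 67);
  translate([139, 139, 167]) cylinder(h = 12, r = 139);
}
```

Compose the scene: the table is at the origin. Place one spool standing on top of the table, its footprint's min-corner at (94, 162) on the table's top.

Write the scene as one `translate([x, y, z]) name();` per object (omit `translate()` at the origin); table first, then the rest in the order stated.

table();
translate([94, 162, 703]) spool();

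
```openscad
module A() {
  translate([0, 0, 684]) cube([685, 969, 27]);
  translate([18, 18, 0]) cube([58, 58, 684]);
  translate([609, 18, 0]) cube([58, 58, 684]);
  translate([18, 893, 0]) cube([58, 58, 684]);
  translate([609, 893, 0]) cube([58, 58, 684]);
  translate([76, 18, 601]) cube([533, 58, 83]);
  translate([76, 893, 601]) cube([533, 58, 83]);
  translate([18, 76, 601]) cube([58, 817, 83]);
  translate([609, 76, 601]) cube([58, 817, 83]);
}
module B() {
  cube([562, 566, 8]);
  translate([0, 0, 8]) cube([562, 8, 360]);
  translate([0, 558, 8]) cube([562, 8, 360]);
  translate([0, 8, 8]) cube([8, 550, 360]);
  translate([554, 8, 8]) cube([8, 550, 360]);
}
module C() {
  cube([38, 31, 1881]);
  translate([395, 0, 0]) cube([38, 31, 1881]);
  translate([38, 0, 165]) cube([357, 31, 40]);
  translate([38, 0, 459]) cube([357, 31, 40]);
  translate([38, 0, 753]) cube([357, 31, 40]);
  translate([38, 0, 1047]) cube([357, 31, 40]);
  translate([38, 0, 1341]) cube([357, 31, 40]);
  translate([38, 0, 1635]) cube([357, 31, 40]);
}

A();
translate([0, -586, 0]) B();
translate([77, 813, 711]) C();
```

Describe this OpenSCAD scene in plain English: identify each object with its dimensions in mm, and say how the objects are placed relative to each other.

A is a table: top 685 mm (x) × 969 mm (y), 27 mm thick, upper face at z = 711 mm, on four 58×58 mm square legs, each inset 18 mm from the nearest pair of top edges, running from z = 0 to the bottom of the top. Four apron rails, 58 mm thick and 83 mm tall, run between adjacent legs with their top edges flush with the underside of the top and their outer faces flush with the legs' outer faces.

B is an open storage box with external size 562×566×368 mm and wall thickness 8 mm (the base is also 8 mm thick). The base covers the whole footprint; the four walls stand on the base, with the y-facing walls full-width and the x-facing walls fitting between their inner faces.

C is a wooden ladder with two side rails of 38×31 mm section and 1881 mm height, set 433 mm apart overall. Between them run 6 rectangular rungs (31 mm deep, 40 mm thick), front faces flush with the rails' −y face. The bottom of the first rung is 165 mm above the floor and each subsequent rung is 294 mm higher than the one below.

The open box is on the floor beside the table on its −y side. The ladder is on top of the table.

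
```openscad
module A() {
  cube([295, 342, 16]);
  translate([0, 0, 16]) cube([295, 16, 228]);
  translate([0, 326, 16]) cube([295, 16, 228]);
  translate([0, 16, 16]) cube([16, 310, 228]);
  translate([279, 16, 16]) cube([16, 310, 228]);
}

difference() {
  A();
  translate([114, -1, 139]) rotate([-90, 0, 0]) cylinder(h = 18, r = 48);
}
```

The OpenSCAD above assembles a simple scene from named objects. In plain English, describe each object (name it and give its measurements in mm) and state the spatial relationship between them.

A is an open-topped rectangular box: outside dimensions 295×342×244 mm, with a uniform wall and base thickness of 16 mm. The base is a full 295×342 slab on the floor; four walls sit on top of the base. The front and back walls (the −y and +y sides) span the full width; the two side walls fit between them.

The open box has a circular hole of radius 48 mm through its front wall, centred at (x = 114, z = 139).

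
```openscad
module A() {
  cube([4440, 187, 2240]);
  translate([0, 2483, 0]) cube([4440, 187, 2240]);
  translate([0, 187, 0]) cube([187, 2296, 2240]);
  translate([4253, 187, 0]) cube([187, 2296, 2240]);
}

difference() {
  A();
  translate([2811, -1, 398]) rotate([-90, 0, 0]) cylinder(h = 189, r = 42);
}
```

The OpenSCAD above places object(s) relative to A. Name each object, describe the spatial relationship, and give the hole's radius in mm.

The subtracted cylinder has r = 42 mm.

A is a house frame. The house frame has a circular hole through its front wall. The hole's radius is 42 mm.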